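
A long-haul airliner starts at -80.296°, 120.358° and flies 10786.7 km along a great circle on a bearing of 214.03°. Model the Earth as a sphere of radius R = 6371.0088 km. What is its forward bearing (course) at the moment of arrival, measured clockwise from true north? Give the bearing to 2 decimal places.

final bearing 354.59°

The arc subtends δ = 10786.7/6371.0088 = 1.693091 rad at the centre.
Start latitude φ₁ = -1.401430 rad; initial bearing θ = 3.735528 rad.
sin φ₂ = sin φ₁ cos δ + cos φ₁ sin δ cos θ = (-0.985692)(-0.121990) + (0.168558)(0.992531)(-0.828745) = -0.018403
φ₂ = asin(-0.018403) = -0.018404 rad = -1.054°.
Then Δλ = atan2(-0.093625, -0.140131) = -2.552579 rad, from sin θ sin δ cos φ₁ over cos δ − sin φ₁ sin φ₂.
λ₂ = λ₁ + Δλ = -25.894°.
The forward bearing on arrival equals the back-azimuth from the destination plus 180°.
Back-azimuth from P₂ (-1.05°, -25.89°) to P₁ (-80.30°, 120.36°), with Δλ' = λ₁ − λ₂ = 146.25°: atan2( sin Δλ' cos φ₁ , cos φ₂ sin φ₁ − sin φ₂ cos φ₁ cos Δλ' ) = 174.59°.
Final bearing = (174.59° + 180°) mod 360° = 354.59°.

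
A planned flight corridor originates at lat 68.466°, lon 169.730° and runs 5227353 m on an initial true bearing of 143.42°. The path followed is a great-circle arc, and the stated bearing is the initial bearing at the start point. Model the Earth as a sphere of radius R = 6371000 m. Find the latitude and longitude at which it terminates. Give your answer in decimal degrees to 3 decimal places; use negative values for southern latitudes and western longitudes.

latitude 24.750°, longitude -161.584°

Central angle δ = d/R = 0.820492 rad.
With φ₁ = 68.466° = 1.194957 rad and θ = 143.42° = 2.503151 rad:
Applying the spherical law of cosines for sides, sin φ₂ = sin φ₁ cos δ + cos φ₁ sin δ cos θ = 0.418661, so φ₂ = 24.750°.
Then Δλ = atan2(0.160007, 0.292423) = 0.500672 rad, from sin θ sin δ cos φ₁ over cos δ − sin φ₁ sin φ₂.
λ₂ = 169.730° + 28.686° = 198.416°, normalized to (−180°, 180°] → -161.584°.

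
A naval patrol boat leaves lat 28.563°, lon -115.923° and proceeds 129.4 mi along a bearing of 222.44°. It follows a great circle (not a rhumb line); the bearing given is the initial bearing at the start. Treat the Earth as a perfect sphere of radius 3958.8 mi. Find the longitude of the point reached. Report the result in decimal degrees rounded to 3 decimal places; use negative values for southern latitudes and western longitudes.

Central angle δ = d/R = 0.032687 rad.
Start latitude φ₁ = 0.498518 rad; initial bearing θ = 3.882310 rad.
Applying the spherical law of cosines for sides, sin φ₂ = sin φ₁ cos δ + cos φ₁ sin δ cos θ = 0.456687, so φ₂ = 27.174°.
For the longitude increment, Δλ = atan2( sin θ sin δ cos φ₁, cos δ − sin φ₁ sin φ₂ ) = atan2(-0.019370, 0.781113) = -1.420°.
Hence λ₂ = -115.923° + -1.420° = -117.343°.

longitude -117.343°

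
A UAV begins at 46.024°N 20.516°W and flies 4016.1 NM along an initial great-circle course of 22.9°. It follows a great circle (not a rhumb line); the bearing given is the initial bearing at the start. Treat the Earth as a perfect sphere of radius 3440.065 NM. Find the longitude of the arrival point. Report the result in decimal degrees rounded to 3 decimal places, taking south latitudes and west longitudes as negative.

longitude 112.777°

The arc subtends δ = 4016.1/3440.065 = 1.167449 rad at the centre.
Start latitude φ₁ = 0.803270 rad; initial bearing θ = 0.399680 rad.
Applying the spherical law of cosines for sides, sin φ₂ = sin φ₁ cos δ + cos φ₁ sin δ cos θ = 0.870757, so φ₂ = 60.547°.
Then Δλ = atan2(0.248509, -0.234124) = 2.326399 rad, from sin θ sin δ cos φ₁ over cos δ − sin φ₁ sin φ₂.
λ₂ = λ₁ + Δλ = 112.777°.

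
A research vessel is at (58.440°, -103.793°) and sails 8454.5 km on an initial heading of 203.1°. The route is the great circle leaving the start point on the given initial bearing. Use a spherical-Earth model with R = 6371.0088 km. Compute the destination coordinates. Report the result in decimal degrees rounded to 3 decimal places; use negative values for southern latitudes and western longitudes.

latitude -15.161°, longitude -127.026°

δ = 8454.5/6371.0088 = 1.327027 rad (76.0330°).
With φ₁ = 58.440° = 1.019970 rad and θ = 203.1° = 3.544764 rad:
Applying the spherical law of cosines for sides, sin φ₂ = sin φ₁ cos δ + cos φ₁ sin δ cos θ = -0.261530, so φ₂ = -15.161°.
For the longitude increment, Δλ = atan2( sin θ sin δ cos φ₁, cos δ − sin φ₁ sin φ₂ ) = atan2(-0.199275, 0.464210) = -23.233°.
Hence λ₂ = -103.793° + -23.233° = -127.026°.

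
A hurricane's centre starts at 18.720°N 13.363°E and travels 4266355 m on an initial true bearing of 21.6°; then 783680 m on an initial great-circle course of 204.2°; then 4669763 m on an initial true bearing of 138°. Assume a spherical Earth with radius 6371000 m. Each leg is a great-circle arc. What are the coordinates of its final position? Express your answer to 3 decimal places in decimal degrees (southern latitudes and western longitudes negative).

latitude 11.307°, longitude 58.635°

Apply the spherical direct solution leg by leg, carrying full precision between legs.
Leg 1: from (18.720°, 13.363°), δ = 4266355/6371000 = 0.669652 rad, θ = 21.6° → φ = 52.961°, λ = 35.656°.
Leg 2: from (52.961°, 35.656°), δ = 783680/6371000 = 0.123007 rad, θ = 204.2° → φ = 46.451°, λ = 31.470°.
Leg 3: from (46.451°, 31.470°), δ = 4669763/6371000 = 0.732972 rad, θ = 138° → φ = 11.307°, λ = 58.635°.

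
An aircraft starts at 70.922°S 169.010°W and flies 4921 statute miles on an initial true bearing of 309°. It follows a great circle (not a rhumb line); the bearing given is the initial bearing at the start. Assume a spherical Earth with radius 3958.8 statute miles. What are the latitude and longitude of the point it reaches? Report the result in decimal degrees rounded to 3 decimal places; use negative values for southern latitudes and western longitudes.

Central angle δ = d/R = 1.243053 rad.
Start latitude φ₁ = -1.237822 rad; initial bearing θ = 5.393067 rad.
sin φ₂ = sin φ₁ cos δ + cos φ₁ sin δ cos θ = (-0.945074)(0.321907) + (0.326855)(0.946771)(0.629320) = -0.109478
φ₂ = asin(-0.109478) = -0.109698 rad = -6.285°.
Then Δλ = atan2(-0.240493, 0.218442) = -0.833411 rad, from sin θ sin δ cos φ₁ over cos δ − sin φ₁ sin φ₂.
λ₂ = -169.010° + -47.751° = -216.761°, normalized to (−180°, 180°] → 143.239°.

latitude -6.285°, longitude 143.239°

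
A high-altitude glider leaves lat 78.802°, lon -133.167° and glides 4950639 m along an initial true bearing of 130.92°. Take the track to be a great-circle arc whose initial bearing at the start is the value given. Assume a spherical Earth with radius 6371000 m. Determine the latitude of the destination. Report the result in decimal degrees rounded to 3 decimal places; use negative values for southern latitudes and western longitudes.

The arc subtends δ = 4950639/6371000 = 0.777058 rad at the centre.
Converting: φ₁ = 1.375354 rad, θ = 2.284985 rad.
sin φ₂ = sin φ₁ cos δ + cos φ₁ sin δ cos θ = (0.980962)(0.712979) + (0.194200)(0.701185)(-0.655005) = 0.610213
φ₂ = asin(0.610213) = 0.656330 rad = 37.605°.
Δλ = atan2( sin θ sin δ cos φ₁ , cos δ − sin φ₁ sin φ₂ ) = atan2(0.102894, 0.114383) = 0.732568 rad = 41.973°.
λ₂ = -133.167° + 41.973° = -91.194°.

latitude 37.605°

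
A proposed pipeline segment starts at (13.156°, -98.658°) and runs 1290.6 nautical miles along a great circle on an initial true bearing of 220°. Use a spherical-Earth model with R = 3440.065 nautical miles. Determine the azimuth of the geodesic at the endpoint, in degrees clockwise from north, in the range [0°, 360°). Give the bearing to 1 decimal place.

δ = 1290.6/3440.065 = 0.375167 rad (21.4955°).
With φ₁ = 13.156° = 0.229616 rad and θ = 220° = 3.839724 rad:
Applying the spherical law of cosines for sides, sin φ₂ = sin φ₁ cos δ + cos φ₁ sin δ cos θ = -0.061561, so φ₂ = -3.529°.
Δλ = atan2( sin θ sin δ cos φ₁ , cos δ − sin φ₁ sin φ₂ ) = atan2(-0.229354, 0.944458) = -0.238230 rad = -13.650°.
λ₂ = -98.658° + -13.650° = -112.308°.
The forward bearing on arrival equals the back-azimuth from the destination plus 180°.
Back-azimuth from P₂ (-3.5°, -112.3°) to P₁ (13.2°, -98.7°), with Δλ' = λ₁ − λ₂ = 13.6°: atan2( sin Δλ' cos φ₁ , cos φ₂ sin φ₁ − sin φ₂ cos φ₁ cos Δλ' ) = 38.8°.
Final bearing = (38.8° + 180°) mod 360° = 218.8°.

final bearing 218.8°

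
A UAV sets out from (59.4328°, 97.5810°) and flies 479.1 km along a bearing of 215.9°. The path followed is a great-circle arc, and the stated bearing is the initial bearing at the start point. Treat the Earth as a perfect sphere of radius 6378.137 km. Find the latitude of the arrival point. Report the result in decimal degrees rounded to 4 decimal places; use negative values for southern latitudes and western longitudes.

δ = 479.1/6378.137 = 0.075116 rad (4.3038°).
With φ₁ = 59.4328° = 1.037298 rad and θ = 215.9° = 3.768166 rad:
Applying the spherical law of cosines for sides, sin φ₂ = sin φ₁ cos δ + cos φ₁ sin δ cos θ = 0.827691, so φ₂ = 55.8622°.
For the longitude increment, Δλ = atan2( sin θ sin δ cos φ₁, cos δ − sin φ₁ sin φ₂ ) = atan2(-0.022378, 0.284511) = -4.4974°.
λ₂ = 97.5810° + -4.4974° = 93.0836°.

latitude 55.8622°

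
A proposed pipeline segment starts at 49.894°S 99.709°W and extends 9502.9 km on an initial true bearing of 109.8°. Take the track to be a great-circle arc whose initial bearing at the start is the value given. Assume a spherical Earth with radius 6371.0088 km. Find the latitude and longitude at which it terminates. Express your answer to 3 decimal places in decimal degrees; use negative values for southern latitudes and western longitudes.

latitude -16.144°, longitude 2.754°

Central angle δ = d/R = 1.491585 rad.
With φ₁ = -49.894° = -0.870815 rad and θ = 109.8° = 1.916372 rad:
Destination latitude: φ₂ = arcsin( sin φ₁ cos δ + cos φ₁ sin δ cos θ ) = arcsin(-0.278054) = -16.144°.
Then Δλ = atan2(0.604218, -0.133542) = 1.788316 rad, from sin θ sin δ cos φ₁ over cos δ − sin φ₁ sin φ₂.
Hence λ₂ = -99.709° + 102.463° = 2.754°.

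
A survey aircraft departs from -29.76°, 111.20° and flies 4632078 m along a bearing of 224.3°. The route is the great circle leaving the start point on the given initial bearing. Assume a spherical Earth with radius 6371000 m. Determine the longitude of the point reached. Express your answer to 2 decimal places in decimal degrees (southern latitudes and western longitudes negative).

longitude 62.82°

Angular distance δ = d/R = 4632078 / 6371000 = 0.727057 rad.
Converting: φ₁ = -0.519410 rad, θ = 3.914774 rad.
Destination latitude: φ₂ = arcsin( sin φ₁ cos δ + cos φ₁ sin δ cos θ ) = arcsin(-0.783816) = -51.61°.
Δλ = atan2( sin θ sin δ cos φ₁ , cos δ − sin φ₁ sin φ₂ ) = atan2(-0.402993, 0.358073) = -0.844353 rad = -48.38°.
λ₂ = 111.20° + -48.38° = 62.82°.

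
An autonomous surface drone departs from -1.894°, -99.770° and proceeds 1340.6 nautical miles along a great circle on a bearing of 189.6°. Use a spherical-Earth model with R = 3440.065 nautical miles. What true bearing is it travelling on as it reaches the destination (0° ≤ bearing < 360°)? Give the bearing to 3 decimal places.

final bearing 190.503°

Angular distance δ = d/R = 1340.6 / 3440.065 = 0.389702 rad.
With φ₁ = -1.894° = -0.033057 rad and θ = 189.6° = 3.309144 rad:
sin φ₂ = sin φ₁ cos δ + cos φ₁ sin δ cos θ = (-0.033051)(0.925022) + (0.999454)(0.379913)(-0.985996) = -0.404960
φ₂ = asin(-0.404960) = -0.416935 rad = -23.889°.
For the longitude increment, Δλ = atan2( sin θ sin δ cos φ₁, cos δ − sin φ₁ sin φ₂ ) = atan2(-0.063323, 0.911638) = -3.973°.
λ₂ = λ₁ + Δλ = -103.743°.
The forward bearing on arrival equals the back-azimuth from the destination plus 180°.
Back-azimuth from P₂ (-23.889°, -103.743°) to P₁ (-1.894°, -99.770°), with Δλ' = λ₁ − λ₂ = 3.973°: atan2( sin Δλ' cos φ₁ , cos φ₂ sin φ₁ − sin φ₂ cos φ₁ cos Δλ' ) = 10.503°.
Final bearing = (10.503° + 180°) mod 360° = 190.503°.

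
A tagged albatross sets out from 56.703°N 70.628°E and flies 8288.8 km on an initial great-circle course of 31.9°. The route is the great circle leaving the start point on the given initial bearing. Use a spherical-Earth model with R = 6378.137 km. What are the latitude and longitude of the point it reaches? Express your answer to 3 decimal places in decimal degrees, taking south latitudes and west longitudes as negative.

latitude 42.296°, longitude -152.868°

Central angle δ = d/R = 1.299564 rad.
Start latitude φ₁ = 0.989654 rad; initial bearing θ = 0.556760 rad.
Destination latitude: φ₂ = arcsin( sin φ₁ cos δ + cos φ₁ sin δ cos θ ) = arcsin(0.672965) = 42.296°.
Then Δλ = atan2(0.279496, -0.294570) = 2.382447 rad, from sin θ sin δ cos φ₁ over cos δ − sin φ₁ sin φ₂.
λ₂ = 70.628° + 136.504° = 207.132°, normalized to (−180°, 180°] → -152.868°.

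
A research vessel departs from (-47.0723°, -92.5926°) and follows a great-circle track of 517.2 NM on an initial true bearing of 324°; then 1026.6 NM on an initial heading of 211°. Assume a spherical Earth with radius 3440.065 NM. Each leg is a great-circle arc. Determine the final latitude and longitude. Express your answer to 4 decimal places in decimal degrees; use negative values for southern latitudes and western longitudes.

Apply the spherical direct solution leg by leg, carrying full precision between legs.
Leg 1: from (-47.0723°, -92.5926°), δ = 517.2/3440.065 = 0.150346 rad, θ = 324° → φ = -39.8981°, λ = -99.1821°.
Leg 2: from (-39.8981°, -99.1821°), δ = 1026.6/3440.065 = 0.298425 rad, θ = 211° → φ = -53.7477°, λ = -114.0195°.

latitude -53.7477°, longitude -114.0195°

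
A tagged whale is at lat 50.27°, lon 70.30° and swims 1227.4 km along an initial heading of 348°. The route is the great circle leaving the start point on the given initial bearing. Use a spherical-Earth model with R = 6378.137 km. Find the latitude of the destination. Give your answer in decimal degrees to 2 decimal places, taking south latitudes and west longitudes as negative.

Angular distance δ = d/R = 1227.4 / 6378.137 = 0.192439 rad.
Start latitude φ₁ = 0.877377 rad; initial bearing θ = 6.073746 rad.
sin φ₂ = sin φ₁ cos δ + cos φ₁ sin δ cos θ = (0.769065)(0.981541) + (0.639171)(0.191253)(0.978148) = 0.874441
φ₂ = asin(0.874441) = 1.064282 rad = 60.98°.
For the longitude increment, Δλ = atan2( sin θ sin δ cos φ₁, cos δ − sin φ₁ sin φ₂ ) = atan2(-0.025416, 0.309039) = -4.70°.
λ₂ = 70.30° + -4.70° = 65.60°.

latitude 60.98°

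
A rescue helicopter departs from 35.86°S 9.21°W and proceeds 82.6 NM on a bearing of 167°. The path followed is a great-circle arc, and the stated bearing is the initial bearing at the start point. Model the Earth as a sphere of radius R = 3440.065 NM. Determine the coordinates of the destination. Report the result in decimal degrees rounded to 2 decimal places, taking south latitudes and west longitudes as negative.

latitude -37.20°, longitude -8.82°

Central angle δ = d/R = 0.024011 rad.
With φ₁ = -35.86° = -0.625875 rad and θ = 167° = 2.914700 rad:
Destination latitude: φ₂ = arcsin( sin φ₁ cos δ + cos φ₁ sin δ cos θ ) = arcsin(-0.604597) = -37.20°.
For the longitude increment, Δλ = atan2( sin θ sin δ cos φ₁, cos δ − sin φ₁ sin φ₂ ) = atan2(0.004377, 0.645535) = 0.39°.
λ₂ = -9.21° + 0.39° = -8.82°.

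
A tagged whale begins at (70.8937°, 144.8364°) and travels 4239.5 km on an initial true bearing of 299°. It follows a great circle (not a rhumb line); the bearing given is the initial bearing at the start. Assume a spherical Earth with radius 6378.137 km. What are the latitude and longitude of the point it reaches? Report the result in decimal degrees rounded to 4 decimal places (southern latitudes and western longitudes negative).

δ = 4239.5/6378.137 = 0.664693 rad (38.0841°).
Converting: φ₁ = 1.237328 rad, θ = 5.218534 rad.
sin φ₂ = sin φ₁ cos δ + cos φ₁ sin δ cos θ = (0.944913)(0.787106) + (0.327322)(0.616817)(0.484810) = 0.841629
φ₂ = asin(0.841629) = 1.000293 rad = 57.3125°.
For the longitude increment, Δλ = atan2( sin θ sin δ cos φ₁, cos δ − sin φ₁ sin φ₂ ) = atan2(-0.176584, -0.008160) = -92.6457°.
Hence λ₂ = 144.8364° + -92.6457° = 52.1907°.

latitude 57.3125°, longitude 52.1907°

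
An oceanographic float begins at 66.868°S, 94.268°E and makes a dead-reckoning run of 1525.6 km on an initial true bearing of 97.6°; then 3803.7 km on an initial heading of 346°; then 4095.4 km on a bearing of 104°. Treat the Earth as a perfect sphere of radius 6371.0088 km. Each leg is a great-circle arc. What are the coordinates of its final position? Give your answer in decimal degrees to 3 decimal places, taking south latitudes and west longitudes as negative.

Apply the spherical direct solution leg by leg, carrying full precision between legs.
Leg 1: from (-66.868°, 94.268°), δ = 1525.6/6371.0088 = 0.239460 rad, θ = 97.6° → φ = -64.916°, λ = 127.947°.
Leg 2: from (-64.916°, 127.947°), δ = 3803.7/6371.0088 = 0.597033 rad, θ = 346° → φ = -31.181°, λ = 118.799°.
Leg 3: from (-31.181°, 118.799°), δ = 4095.4/6371.0088 = 0.642818 rad, θ = 104° → φ = -32.580°, λ = 162.451°.

latitude -32.580°, longitude 162.451°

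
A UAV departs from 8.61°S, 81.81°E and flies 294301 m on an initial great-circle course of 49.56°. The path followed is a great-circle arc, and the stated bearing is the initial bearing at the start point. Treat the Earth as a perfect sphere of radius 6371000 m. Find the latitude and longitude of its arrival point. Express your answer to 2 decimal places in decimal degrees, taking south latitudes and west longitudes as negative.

latitude -6.89°, longitude 83.84°

The arc subtends δ = 294301/6371000 = 0.046194 rad at the centre.
With φ₁ = -8.61° = -0.150273 rad and θ = 49.56° = 0.864985 rad:
sin φ₂ = sin φ₁ cos δ + cos φ₁ sin δ cos θ = (-0.149708)(0.998933) + (0.988730)(0.046177)(0.648651) = -0.119933
φ₂ = asin(-0.119933) = -0.120222 rad = -6.89°.
Then Δλ = atan2(0.034749, 0.980978) = 0.035408 rad, from sin θ sin δ cos φ₁ over cos δ − sin φ₁ sin φ₂.
Hence λ₂ = 81.81° + 2.03° = 83.84°.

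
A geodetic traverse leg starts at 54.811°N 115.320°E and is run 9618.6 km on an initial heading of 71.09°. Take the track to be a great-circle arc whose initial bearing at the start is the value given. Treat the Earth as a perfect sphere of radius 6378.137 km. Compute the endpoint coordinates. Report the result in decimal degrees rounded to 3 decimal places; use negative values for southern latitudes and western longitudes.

The arc subtends δ = 9618.6/6378.137 = 1.508058 rad at the centre.
Converting: φ₁ = 0.956632 rad, θ = 1.240755 rad.
Destination latitude: φ₂ = arcsin( sin φ₁ cos δ + cos φ₁ sin δ cos θ ) = arcsin(0.237633) = 13.747°.
Then Δλ = atan2(0.544101, -0.131510) = 1.807949 rad, from sin θ sin δ cos φ₁ over cos δ − sin φ₁ sin φ₂.
λ₂ = 115.320° + 103.588° = 218.908°, normalized to (−180°, 180°] → -141.092°.

latitude 13.747°, longitude -141.092°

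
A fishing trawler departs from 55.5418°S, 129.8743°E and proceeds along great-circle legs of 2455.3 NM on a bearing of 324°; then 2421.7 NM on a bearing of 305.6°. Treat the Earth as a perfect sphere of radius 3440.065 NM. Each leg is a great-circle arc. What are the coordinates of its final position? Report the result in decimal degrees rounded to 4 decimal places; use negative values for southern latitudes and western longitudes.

latitude 6.3047°, longitude 73.9071°

Apply the spherical direct solution leg by leg, carrying full precision between legs.
Leg 1: from (-55.5418°, 129.8743°), δ = 2455.3/3440.065 = 0.713737 rad, θ = 324° → φ = -18.8818°, λ = 105.8775°.
Leg 2: from (-18.8818°, 105.8775°), δ = 2421.7/3440.065 = 0.703969 rad, θ = 305.6° → φ = 6.3047°, λ = 73.9071°.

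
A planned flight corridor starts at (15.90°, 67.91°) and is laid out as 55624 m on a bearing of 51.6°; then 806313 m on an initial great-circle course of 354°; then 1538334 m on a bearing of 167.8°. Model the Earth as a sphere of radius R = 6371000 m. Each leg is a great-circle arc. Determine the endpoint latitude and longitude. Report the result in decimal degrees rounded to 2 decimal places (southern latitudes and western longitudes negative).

latitude 9.87°, longitude 70.43°

Apply the spherical direct solution leg by leg, carrying full precision between legs.
Leg 1: from (15.90°, 67.91°), δ = 55624/6371000 = 0.008731 rad, θ = 51.6° → φ = 16.21°, λ = 68.32°.
Leg 2: from (16.21°, 68.32°), δ = 806313/6371000 = 0.126560 rad, θ = 354° → φ = 23.42°, λ = 67.49°.
Leg 3: from (23.42°, 67.49°), δ = 1538334/6371000 = 0.241459 rad, θ = 167.8° → φ = 9.87°, λ = 70.43°.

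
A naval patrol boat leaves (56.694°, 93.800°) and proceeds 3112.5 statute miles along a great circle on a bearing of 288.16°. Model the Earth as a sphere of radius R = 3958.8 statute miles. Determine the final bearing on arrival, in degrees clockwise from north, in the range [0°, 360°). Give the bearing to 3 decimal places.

Central angle δ = d/R = 0.786223 rad.
Converting: φ₁ = 0.989497 rad, θ = 5.029341 rad.
sin φ₂ = sin φ₁ cos δ + cos φ₁ sin δ cos θ = (0.835750)(0.706523) + (0.549110)(0.707690)(0.311672) = 0.711592
φ₂ = asin(0.711592) = 0.791762 rad = 45.365°.
For the longitude increment, Δλ = atan2( sin θ sin δ cos φ₁, cos δ − sin φ₁ sin φ₂ ) = atan2(-0.369244, 0.111810) = -73.153°.
λ₂ = λ₁ + Δλ = 20.647°.
The forward bearing on arrival equals the back-azimuth from the destination plus 180°.
Back-azimuth from P₂ (45.365°, 20.647°) to P₁ (56.694°, 93.800°), with Δλ' = λ₁ − λ₂ = 73.153°: atan2( sin Δλ' cos φ₁ , cos φ₂ sin φ₁ − sin φ₂ cos φ₁ cos Δλ' ) = 47.955°.
Final bearing = (47.955° + 180°) mod 360° = 227.955°.

final bearing 227.955°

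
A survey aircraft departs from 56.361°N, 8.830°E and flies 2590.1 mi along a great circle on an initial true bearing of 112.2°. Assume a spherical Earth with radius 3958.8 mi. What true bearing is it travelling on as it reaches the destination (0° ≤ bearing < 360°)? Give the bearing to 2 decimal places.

Angular distance δ = d/R = 2590.1 / 3958.8 = 0.654264 rad.
Start latitude φ₁ = 0.983685 rad; initial bearing θ = 1.958259 rad.
Destination latitude: φ₂ = arcsin( sin φ₁ cos δ + cos φ₁ sin δ cos θ ) = arcsin(0.533241) = 32.225°.
For the longitude increment, Δλ = atan2( sin θ sin δ cos φ₁, cos δ − sin φ₁ sin φ₂ ) = atan2(0.312134, 0.349549) = 41.764°.
λ₂ = λ₁ + Δλ = 50.594°.
The forward bearing on arrival equals the back-azimuth from the destination plus 180°.
Back-azimuth from P₂ (32.22°, 50.59°) to P₁ (56.36°, 8.83°), with Δλ' = λ₁ − λ₂ = -41.76°: atan2( sin Δλ' cos φ₁ , cos φ₂ sin φ₁ − sin φ₂ cos φ₁ cos Δλ' ) = 322.68°.
Final bearing = (322.68° + 180°) mod 360° = 142.68°.

final bearing 142.68°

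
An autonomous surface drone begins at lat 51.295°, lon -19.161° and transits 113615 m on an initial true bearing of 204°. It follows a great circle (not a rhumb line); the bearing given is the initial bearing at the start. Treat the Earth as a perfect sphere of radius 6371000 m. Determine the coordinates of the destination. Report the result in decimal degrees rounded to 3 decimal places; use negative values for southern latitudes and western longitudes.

δ = 113615/6371000 = 0.017833 rad (1.0218°).
With φ₁ = 51.295° = 0.895267 rad and θ = 204° = 3.560472 rad:
Applying the spherical law of cosines for sides, sin φ₂ = sin φ₁ cos δ + cos φ₁ sin δ cos θ = 0.770065, so φ₂ = 50.360°.
Δλ = atan2( sin θ sin δ cos φ₁ , cos δ − sin φ₁ sin φ₂ ) = atan2(-0.004535, 0.398901) = -0.011369 rad = -0.651°.
λ₂ = λ₁ + Δλ = -19.812°.

latitude 50.360°, longitude -19.812°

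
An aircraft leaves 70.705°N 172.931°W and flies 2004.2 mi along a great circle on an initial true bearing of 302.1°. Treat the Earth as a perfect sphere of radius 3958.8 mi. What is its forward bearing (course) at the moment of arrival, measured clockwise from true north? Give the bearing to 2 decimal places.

Central angle δ = d/R = 0.506265 rad.
Start latitude φ₁ = 1.234035 rad; initial bearing θ = 5.272640 rad.
Destination latitude: φ₂ = arcsin( sin φ₁ cos δ + cos φ₁ sin δ cos θ ) = arcsin(0.910584) = 65.586°.
Δλ = atan2( sin θ sin δ cos φ₁ , cos δ − sin φ₁ sin φ₂ ) = atan2(-0.135735, 0.015125) = -1.459820 rad = -83.642°.
λ₂ = -172.931° + -83.642° = -256.573°, normalized to (−180°, 180°] → 103.427°.
The forward bearing on arrival equals the back-azimuth from the destination plus 180°.
Back-azimuth from P₂ (65.59°, 103.43°) to P₁ (70.70°, -172.93°), with Δλ' = λ₁ − λ₂ = -276.36°: atan2( sin Δλ' cos φ₁ , cos φ₂ sin φ₁ − sin φ₂ cos φ₁ cos Δλ' ) = 42.63°.
Final bearing = (42.63° + 180°) mod 360° = 222.63°.

final bearing 222.63°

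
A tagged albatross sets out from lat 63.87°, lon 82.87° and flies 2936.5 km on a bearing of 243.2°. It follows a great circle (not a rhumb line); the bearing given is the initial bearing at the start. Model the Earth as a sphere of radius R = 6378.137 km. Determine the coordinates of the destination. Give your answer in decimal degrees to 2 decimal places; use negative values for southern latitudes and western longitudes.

latitude 45.73°, longitude 48.25°

Angular distance δ = d/R = 2936.5 / 6378.137 = 0.460401 rad.
With φ₁ = 63.87° = 1.114742 rad and θ = 243.2° = 4.244641 rad:
sin φ₂ = sin φ₁ cos δ + cos φ₁ sin δ cos θ = (0.897797)(0.895874) + (0.440409)(0.444307)(-0.450878) = 0.716087
φ₂ = asin(0.716087) = 0.798180 rad = 45.73°.
For the longitude increment, Δλ = atan2( sin θ sin δ cos φ₁, cos δ − sin φ₁ sin φ₂ ) = atan2(-0.174659, 0.252974) = -34.62°.
λ₂ = 82.87° + -34.62° = 48.25°.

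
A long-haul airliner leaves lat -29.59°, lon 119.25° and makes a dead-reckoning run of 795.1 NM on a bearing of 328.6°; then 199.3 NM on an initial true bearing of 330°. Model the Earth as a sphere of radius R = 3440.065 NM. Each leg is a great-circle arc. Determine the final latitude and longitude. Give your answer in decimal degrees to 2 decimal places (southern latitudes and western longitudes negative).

latitude -15.22°, longitude 110.32°

Apply the spherical direct solution leg by leg, carrying full precision between legs.
Leg 1: from (-29.59°, 119.25°), δ = 795.1/3440.065 = 0.231129 rad, θ = 328.6° → φ = -18.10°, λ = 112.04°.
Leg 2: from (-18.10°, 112.04°), δ = 199.3/3440.065 = 0.057935 rad, θ = 330° → φ = -15.22°, λ = 110.32°.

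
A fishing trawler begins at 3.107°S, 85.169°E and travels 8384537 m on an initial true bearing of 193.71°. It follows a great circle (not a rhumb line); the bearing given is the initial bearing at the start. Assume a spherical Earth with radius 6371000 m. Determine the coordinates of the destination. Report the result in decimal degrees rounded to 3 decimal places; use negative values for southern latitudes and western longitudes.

Angular distance δ = d/R = 8384537 / 6371000 = 1.316047 rad.
Start latitude φ₁ = -0.054227 rad; initial bearing θ = 3.380877 rad.
Destination latitude: φ₂ = arcsin( sin φ₁ cos δ + cos φ₁ sin δ cos θ ) = arcsin(-0.952431) = -72.257°.
Δλ = atan2( sin θ sin δ cos φ₁ , cos δ − sin φ₁ sin φ₂ ) = atan2(-0.229022, 0.200380) = -0.852000 rad = -48.816°.
Hence λ₂ = 85.169° + -48.816° = 36.353°.

latitude -72.257°, longitude 36.353°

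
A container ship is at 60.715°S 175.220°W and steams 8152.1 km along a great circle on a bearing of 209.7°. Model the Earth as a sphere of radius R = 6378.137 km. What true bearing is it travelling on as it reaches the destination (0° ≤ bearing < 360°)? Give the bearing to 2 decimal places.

The arc subtends δ = 8152.1/6378.137 = 1.278132 rad at the centre.
Start latitude φ₁ = -1.059677 rad; initial bearing θ = 3.659955 rad.
Applying the spherical law of cosines for sides, sin φ₂ = sin φ₁ cos δ + cos φ₁ sin δ cos θ = -0.658460, so φ₂ = -41.183°.
Then Δλ = atan2(-0.232050, -0.285803) = -2.459623 rad, from sin θ sin δ cos φ₁ over cos δ − sin φ₁ sin φ₂.
λ₂ = -175.220° + -140.926° = -316.146°, normalized to (−180°, 180°] → 43.854°.
The forward bearing on arrival equals the back-azimuth from the destination plus 180°.
Back-azimuth from P₂ (-41.18°, 43.85°) to P₁ (-60.72°, -175.22°), with Δλ' = λ₁ − λ₂ = -219.07°: atan2( sin Δλ' cos φ₁ , cos φ₂ sin φ₁ − sin φ₂ cos φ₁ cos Δλ' ) = 161.21°.
Final bearing = (161.21° + 180°) mod 360° = 341.21°.

final bearing 341.21°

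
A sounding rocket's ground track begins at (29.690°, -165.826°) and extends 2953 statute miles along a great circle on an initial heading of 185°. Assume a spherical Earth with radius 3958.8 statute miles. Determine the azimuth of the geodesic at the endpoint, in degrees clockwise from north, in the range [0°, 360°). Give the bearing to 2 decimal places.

δ = 2953/3958.8 = 0.745933 rad (42.7388°).
With φ₁ = 29.690° = 0.518188 rad and θ = 185° = 3.228859 rad:
Destination latitude: φ₂ = arcsin( sin φ₁ cos δ + cos φ₁ sin δ cos θ ) = arcsin(-0.223538) = -12.917°.
Then Δλ = atan2(-0.051384, 0.845175) = -0.060722 rad, from sin θ sin δ cos φ₁ over cos δ − sin φ₁ sin φ₂.
λ₂ = λ₁ + Δλ = -169.305°.
The forward bearing on arrival equals the back-azimuth from the destination plus 180°.
Back-azimuth from P₂ (-12.92°, -169.31°) to P₁ (29.69°, -165.83°), with Δλ' = λ₁ − λ₂ = 3.48°: atan2( sin Δλ' cos φ₁ , cos φ₂ sin φ₁ − sin φ₂ cos φ₁ cos Δλ' ) = 4.46°.
Final bearing = (4.46° + 180°) mod 360° = 184.46°.

final bearing 184.46°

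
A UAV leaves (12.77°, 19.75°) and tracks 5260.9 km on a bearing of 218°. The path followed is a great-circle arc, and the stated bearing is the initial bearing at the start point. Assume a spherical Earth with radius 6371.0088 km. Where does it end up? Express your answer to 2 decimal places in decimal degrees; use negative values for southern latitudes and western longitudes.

Central angle δ = d/R = 0.825756 rad.
Start latitude φ₁ = 0.222879 rad; initial bearing θ = 3.804818 rad.
Applying the spherical law of cosines for sides, sin φ₂ = sin φ₁ cos δ + cos φ₁ sin δ cos θ = -0.415044, so φ₂ = -24.52°.
For the longitude increment, Δλ = atan2( sin θ sin δ cos φ₁, cos δ − sin φ₁ sin φ₂ ) = atan2(-0.441355, 0.769742) = -29.83°.
λ₂ = λ₁ + Δλ = -10.08°.

latitude -24.52°, longitude -10.08°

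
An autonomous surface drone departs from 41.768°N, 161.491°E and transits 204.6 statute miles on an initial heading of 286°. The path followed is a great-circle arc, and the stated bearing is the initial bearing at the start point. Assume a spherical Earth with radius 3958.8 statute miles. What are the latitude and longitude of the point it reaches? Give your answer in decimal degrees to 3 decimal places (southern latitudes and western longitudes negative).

The arc subtends δ = 204.6/3958.8 = 0.051682 rad at the centre.
With φ₁ = 41.768° = 0.728989 rad and θ = 286° = 4.991642 rad:
Destination latitude: φ₂ = arcsin( sin φ₁ cos δ + cos φ₁ sin δ cos θ ) = arcsin(0.675847) = 42.520°.
For the longitude increment, Δλ = atan2( sin θ sin δ cos φ₁, cos δ − sin φ₁ sin φ₂ ) = atan2(-0.037037, 0.548472) = -3.863°.
Hence λ₂ = 161.491° + -3.863° = 157.628°.

latitude 42.520°, longitude 157.628°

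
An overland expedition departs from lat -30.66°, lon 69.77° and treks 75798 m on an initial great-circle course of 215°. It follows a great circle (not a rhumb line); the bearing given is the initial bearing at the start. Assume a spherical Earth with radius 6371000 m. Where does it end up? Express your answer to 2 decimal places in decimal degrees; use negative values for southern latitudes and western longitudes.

δ = 75798/6371000 = 0.011897 rad (0.6817°).
With φ₁ = -30.66° = -0.535118 rad and θ = 215° = 3.752458 rad:
sin φ₂ = sin φ₁ cos δ + cos φ₁ sin δ cos θ = (-0.509943)(0.999929) + (0.860208)(0.011897)(-0.819152) = -0.518290
φ₂ = asin(-0.518290) = -0.544850 rad = -31.22°.
Δλ = atan2( sin θ sin δ cos φ₁ , cos δ − sin φ₁ sin φ₂ ) = atan2(-0.005870, 0.735631) = -0.007979 rad = -0.46°.
λ₂ = λ₁ + Δλ = 69.31°.

latitude -31.22°, longitude 69.31°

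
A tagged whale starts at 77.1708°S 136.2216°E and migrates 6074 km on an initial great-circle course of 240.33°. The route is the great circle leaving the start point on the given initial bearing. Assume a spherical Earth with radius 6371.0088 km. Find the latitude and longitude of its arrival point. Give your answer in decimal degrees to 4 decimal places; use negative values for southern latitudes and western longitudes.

δ = 6074/6371.0088 = 0.953381 rad (54.6247°).
Converting: φ₁ = -1.346885 rad, θ = 4.194550 rad.
sin φ₂ = sin φ₁ cos δ + cos φ₁ sin δ cos θ = (-0.975036)(0.578929) + (0.222045)(0.815378)(-0.495004) = -0.654098
φ₂ = asin(-0.654098) = -0.712990 rad = -40.8513°.
Then Δλ = atan2(-0.157313, -0.058840) = -1.928716 rad, from sin θ sin δ cos φ₁ over cos δ − sin φ₁ sin φ₂.
λ₂ = 136.2216° + -110.5073° = 25.7143°.

latitude -40.8513°, longitude 25.7143°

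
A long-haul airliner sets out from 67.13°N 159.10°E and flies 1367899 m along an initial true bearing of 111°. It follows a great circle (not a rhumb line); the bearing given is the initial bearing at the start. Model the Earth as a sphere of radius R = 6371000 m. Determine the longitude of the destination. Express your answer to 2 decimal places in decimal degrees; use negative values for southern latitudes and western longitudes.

longitude -177.06°

δ = 1367899/6371000 = 0.214707 rad (12.3018°).
Converting: φ₁ = 1.171640 rad, θ = 1.937315 rad.
Applying the spherical law of cosines for sides, sin φ₂ = sin φ₁ cos δ + cos φ₁ sin δ cos θ = 0.870558, so φ₂ = 60.52°.
Then Δλ = atan2(0.077305, 0.174916) = 0.416142 rad, from sin θ sin δ cos φ₁ over cos δ − sin φ₁ sin φ₂.
λ₂ = 159.10° + 23.84° = 182.94°, normalized to (−180°, 180°] → -177.06°.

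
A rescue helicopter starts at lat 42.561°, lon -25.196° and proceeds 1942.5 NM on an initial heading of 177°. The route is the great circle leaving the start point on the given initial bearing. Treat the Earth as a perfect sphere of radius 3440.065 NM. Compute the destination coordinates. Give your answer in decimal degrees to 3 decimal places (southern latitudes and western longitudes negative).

Angular distance δ = d/R = 1942.5 / 3440.065 = 0.564670 rad.
Converting: φ₁ = 0.742830 rad, θ = 3.089233 rad.
Destination latitude: φ₂ = arcsin( sin φ₁ cos δ + cos φ₁ sin δ cos θ ) = arcsin(0.177759) = 10.239°.
Δλ = atan2( sin θ sin δ cos φ₁ , cos δ − sin φ₁ sin φ₂ ) = atan2(0.020629, 0.724534) = 0.028464 rad = 1.631°.
λ₂ = λ₁ + Δλ = -23.565°.

latitude 10.239°, longitude -23.565°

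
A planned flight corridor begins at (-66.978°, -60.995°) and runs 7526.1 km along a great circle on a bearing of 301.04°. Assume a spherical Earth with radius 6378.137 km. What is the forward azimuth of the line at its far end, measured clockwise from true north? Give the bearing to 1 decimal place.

final bearing 340.1°

Angular distance δ = d/R = 7526.1 / 6378.137 = 1.179984 rad.
Start latitude φ₁ = -1.168987 rad; initial bearing θ = 5.254139 rad.
Applying the spherical law of cosines for sides, sin φ₂ = sin φ₁ cos δ + cos φ₁ sin δ cos θ = -0.164147, so φ₂ = -9.448°.
For the longitude increment, Δλ = atan2( sin θ sin δ cos φ₁, cos δ − sin φ₁ sin φ₂ ) = atan2(-0.309819, 0.229866) = -53.427°.
λ₂ = -60.995° + -53.427° = -114.422°.
The forward bearing on arrival equals the back-azimuth from the destination plus 180°.
Back-azimuth from P₂ (-9.4°, -114.4°) to P₁ (-67.0°, -61.0°), with Δλ' = λ₁ − λ₂ = 53.4°: atan2( sin Δλ' cos φ₁ , cos φ₂ sin φ₁ − sin φ₂ cos φ₁ cos Δλ' ) = 160.1°.
Final bearing = (160.1° + 180°) mod 360° = 340.1°.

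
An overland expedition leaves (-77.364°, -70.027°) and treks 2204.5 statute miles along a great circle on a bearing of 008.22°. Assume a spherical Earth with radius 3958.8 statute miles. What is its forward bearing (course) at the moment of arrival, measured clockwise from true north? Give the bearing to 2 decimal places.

final bearing 2.56°

Central angle δ = d/R = 0.556861 rad.
Start latitude φ₁ = -1.350257 rad; initial bearing θ = 0.143466 rad.
Destination latitude: φ₂ = arcsin( sin φ₁ cos δ + cos φ₁ sin δ cos θ ) = arcsin(-0.713927) = -45.555°.
For the longitude increment, Δλ = atan2( sin θ sin δ cos φ₁, cos δ − sin φ₁ sin φ₂ ) = atan2(0.016530, 0.152283) = 6.195°.
λ₂ = λ₁ + Δλ = -63.832°.
The forward bearing on arrival equals the back-azimuth from the destination plus 180°.
Back-azimuth from P₂ (-45.56°, -63.83°) to P₁ (-77.36°, -70.03°), with Δλ' = λ₁ − λ₂ = -6.20°: atan2( sin Δλ' cos φ₁ , cos φ₂ sin φ₁ − sin φ₂ cos φ₁ cos Δλ' ) = 182.56°.
Final bearing = (182.56° + 180°) mod 360° = 2.56°.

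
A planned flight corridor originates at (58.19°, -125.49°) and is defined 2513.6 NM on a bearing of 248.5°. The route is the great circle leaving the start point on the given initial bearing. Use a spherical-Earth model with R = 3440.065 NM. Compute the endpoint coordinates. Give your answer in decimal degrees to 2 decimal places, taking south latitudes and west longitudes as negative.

latitude 30.26°, longitude -171.45°

δ = 2513.6/3440.065 = 0.730684 rad (41.8651°).
Converting: φ₁ = 1.015607 rad, θ = 4.337143 rad.
Destination latitude: φ₂ = arcsin( sin φ₁ cos δ + cos φ₁ sin δ cos θ ) = arcsin(0.503935) = 30.26°.
For the longitude increment, Δλ = atan2( sin θ sin δ cos φ₁, cos δ − sin φ₁ sin φ₂ ) = atan2(-0.327301, 0.316474) = -45.96°.
λ₂ = -125.49° + -45.96° = -171.45°.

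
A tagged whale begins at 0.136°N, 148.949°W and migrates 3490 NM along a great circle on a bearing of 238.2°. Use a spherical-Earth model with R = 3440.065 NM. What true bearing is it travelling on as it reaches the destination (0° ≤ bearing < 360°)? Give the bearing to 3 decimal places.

final bearing 251.749°

Angular distance δ = d/R = 3490 / 3440.065 = 1.014516 rad.
With φ₁ = 0.136° = 0.002374 rad and θ = 238.2° = 4.157374 rad:
Applying the spherical law of cosines for sides, sin φ₂ = sin φ₁ cos δ + cos φ₁ sin δ cos θ = -0.446249, so φ₂ = -26.503°.
Then Δλ = atan2(-0.721748, 0.529090) = -0.938220 rad, from sin θ sin δ cos φ₁ over cos δ − sin φ₁ sin φ₂.
λ₂ = -148.949° + -53.756° = -202.705°, normalized to (−180°, 180°] → 157.295°.
The forward bearing on arrival equals the back-azimuth from the destination plus 180°.
Back-azimuth from P₂ (-26.503°, 157.295°) to P₁ (0.136°, -148.949°), with Δλ' = λ₁ − λ₂ = -306.244°: atan2( sin Δλ' cos φ₁ , cos φ₂ sin φ₁ − sin φ₂ cos φ₁ cos Δλ' ) = 71.749°.
Final bearing = (71.749° + 180°) mod 360° = 251.749°.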